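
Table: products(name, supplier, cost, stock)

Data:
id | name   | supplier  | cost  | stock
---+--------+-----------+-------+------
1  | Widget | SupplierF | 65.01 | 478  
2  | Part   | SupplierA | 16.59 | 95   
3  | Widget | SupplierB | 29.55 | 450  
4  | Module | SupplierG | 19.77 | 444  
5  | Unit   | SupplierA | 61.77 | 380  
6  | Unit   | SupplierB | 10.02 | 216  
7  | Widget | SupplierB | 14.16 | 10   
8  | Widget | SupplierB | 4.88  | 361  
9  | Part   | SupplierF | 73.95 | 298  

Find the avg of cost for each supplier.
SELECT supplier, AVG(cost) as result
FROM products
GROUP BY supplier

Result:
  SupplierA: 39.18
  SupplierB: 14.65
  SupplierF: 69.48
  SupplierG: 19.77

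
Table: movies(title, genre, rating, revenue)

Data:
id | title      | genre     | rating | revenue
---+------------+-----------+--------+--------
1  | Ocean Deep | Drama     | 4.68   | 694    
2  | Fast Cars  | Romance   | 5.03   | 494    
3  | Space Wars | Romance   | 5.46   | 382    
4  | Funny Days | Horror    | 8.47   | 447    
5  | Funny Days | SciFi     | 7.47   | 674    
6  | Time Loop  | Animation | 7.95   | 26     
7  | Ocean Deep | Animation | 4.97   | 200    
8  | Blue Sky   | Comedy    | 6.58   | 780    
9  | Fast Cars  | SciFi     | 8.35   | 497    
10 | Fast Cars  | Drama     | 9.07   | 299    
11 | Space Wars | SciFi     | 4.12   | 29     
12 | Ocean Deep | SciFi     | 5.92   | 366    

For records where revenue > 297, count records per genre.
SELECT genre, COUNT(*)
FROM movies
WHERE revenue > 297
GROUP BY genre

Note: WHERE filters rows before grouping.

Result:
  Comedy: 1
  Drama: 2
  Horror: 1
  Romance: 2
  SciFi: 3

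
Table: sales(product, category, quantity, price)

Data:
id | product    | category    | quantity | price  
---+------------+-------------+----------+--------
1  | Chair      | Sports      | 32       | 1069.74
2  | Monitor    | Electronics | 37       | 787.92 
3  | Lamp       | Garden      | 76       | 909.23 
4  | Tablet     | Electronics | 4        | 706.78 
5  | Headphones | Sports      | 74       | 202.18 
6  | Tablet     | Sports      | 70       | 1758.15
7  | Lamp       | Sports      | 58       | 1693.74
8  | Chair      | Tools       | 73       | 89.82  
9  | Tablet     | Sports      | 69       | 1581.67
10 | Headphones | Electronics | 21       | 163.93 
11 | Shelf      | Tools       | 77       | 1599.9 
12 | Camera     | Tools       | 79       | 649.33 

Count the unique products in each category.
SELECT category, COUNT(DISTINCT product)
FROM sales
GROUP BY category

Result:
  Electronics: 3 distinct
  Garden: 1 distinct
  Sports: 4 distinct
  Tools: 3 distinct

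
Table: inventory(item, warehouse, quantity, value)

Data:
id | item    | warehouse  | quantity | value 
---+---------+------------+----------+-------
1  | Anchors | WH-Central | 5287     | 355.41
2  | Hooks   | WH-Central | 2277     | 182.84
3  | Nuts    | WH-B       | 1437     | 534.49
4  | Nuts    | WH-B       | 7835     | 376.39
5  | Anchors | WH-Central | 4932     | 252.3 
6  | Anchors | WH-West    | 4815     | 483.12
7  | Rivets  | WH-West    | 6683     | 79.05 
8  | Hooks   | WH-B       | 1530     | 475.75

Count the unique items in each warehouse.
SELECT warehouse, COUNT(DISTINCT item)
FROM inventory
GROUP BY warehouse

Result:
  WH-B: 2 distinct
  WH-Central: 2 distinct
  WH-West: 2 distinct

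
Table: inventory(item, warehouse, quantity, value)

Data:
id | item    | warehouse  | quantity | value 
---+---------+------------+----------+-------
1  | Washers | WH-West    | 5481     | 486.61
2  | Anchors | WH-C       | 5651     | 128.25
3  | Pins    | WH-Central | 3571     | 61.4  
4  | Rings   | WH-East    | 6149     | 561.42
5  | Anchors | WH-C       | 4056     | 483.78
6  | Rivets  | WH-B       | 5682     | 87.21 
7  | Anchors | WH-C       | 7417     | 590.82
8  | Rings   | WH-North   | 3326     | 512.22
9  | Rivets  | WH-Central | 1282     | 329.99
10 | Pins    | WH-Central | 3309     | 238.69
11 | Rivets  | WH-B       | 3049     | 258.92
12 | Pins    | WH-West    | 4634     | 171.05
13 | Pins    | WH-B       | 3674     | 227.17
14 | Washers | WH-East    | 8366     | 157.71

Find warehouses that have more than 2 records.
SELECT warehouse, COUNT(*) as cnt
FROM inventory
GROUP BY warehouse
HAVING COUNT(*) > 2

Result:
  WH-B: 3
  WH-C: 3
  WH-Central: 3

Note: HAVING filters groups after aggregation, WHERE filters rows before.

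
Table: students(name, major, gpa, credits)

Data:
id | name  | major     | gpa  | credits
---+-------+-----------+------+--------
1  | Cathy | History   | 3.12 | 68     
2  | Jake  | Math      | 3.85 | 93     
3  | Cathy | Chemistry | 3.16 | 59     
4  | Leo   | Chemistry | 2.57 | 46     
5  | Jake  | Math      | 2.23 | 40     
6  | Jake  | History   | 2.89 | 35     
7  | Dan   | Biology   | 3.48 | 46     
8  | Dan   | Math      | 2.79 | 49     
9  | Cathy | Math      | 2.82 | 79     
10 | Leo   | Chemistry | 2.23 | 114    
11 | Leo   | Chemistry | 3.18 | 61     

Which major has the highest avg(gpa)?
SELECT major, AVG(gpa) as val
FROM students
GROUP BY major
ORDER BY val DESC
LIMIT 1

Result: Biology with avg(gpa) = 3.48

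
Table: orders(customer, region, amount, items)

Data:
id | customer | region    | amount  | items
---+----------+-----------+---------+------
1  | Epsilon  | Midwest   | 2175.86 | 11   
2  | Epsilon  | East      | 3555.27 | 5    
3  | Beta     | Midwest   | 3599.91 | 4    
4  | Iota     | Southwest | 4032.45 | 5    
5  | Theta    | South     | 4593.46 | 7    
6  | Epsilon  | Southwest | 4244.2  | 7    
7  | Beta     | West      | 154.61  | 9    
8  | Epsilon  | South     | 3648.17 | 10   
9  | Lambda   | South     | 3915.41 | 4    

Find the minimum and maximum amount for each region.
SELECT region, MIN(amount), MAX(amount)
FROM orders
GROUP BY region

Result:
  East: min=3555.27, max=3555.27
  Midwest: min=2175.86, max=3599.91
  South: min=3648.17, max=4593.46
  Southwest: min=4032.45, max=4244.20
  West: min=154.61, max=154.61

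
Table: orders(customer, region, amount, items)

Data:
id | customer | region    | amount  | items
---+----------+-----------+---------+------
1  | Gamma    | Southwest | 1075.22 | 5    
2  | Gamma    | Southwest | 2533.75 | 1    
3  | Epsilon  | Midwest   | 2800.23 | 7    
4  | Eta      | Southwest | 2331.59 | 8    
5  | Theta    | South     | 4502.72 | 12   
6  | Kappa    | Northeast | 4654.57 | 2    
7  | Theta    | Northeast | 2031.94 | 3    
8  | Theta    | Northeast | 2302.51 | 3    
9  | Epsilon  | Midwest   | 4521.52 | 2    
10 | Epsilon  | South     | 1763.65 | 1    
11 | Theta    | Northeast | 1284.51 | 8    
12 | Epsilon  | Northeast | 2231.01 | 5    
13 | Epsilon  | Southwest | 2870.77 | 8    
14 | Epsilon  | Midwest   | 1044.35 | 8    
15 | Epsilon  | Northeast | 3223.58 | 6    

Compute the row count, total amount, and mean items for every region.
SELECT region,
       COUNT(*) as cnt,
       SUM(amount) as total_amount,
       AVG(items) as avg_items
FROM orders
GROUP BY region

Result:
  Midwest: 3 records, 8366.10 total amount, 5.67 avg items
  Northeast: 6 records, 15728.12 total amount, 4.50 avg items
  South: 2 records, 6266.37 total amount, 6.50 avg items
  Southwest: 4 records, 8811.33 total amount, 5.50 avg items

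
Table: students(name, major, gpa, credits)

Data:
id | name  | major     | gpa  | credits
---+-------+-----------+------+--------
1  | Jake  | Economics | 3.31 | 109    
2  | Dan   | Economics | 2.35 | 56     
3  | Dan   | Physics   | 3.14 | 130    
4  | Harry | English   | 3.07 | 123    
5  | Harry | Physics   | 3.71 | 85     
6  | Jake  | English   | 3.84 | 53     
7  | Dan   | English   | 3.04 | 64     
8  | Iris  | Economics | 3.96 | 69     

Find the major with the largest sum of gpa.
SELECT major, SUM(gpa) as val
FROM students
GROUP BY major
ORDER BY val DESC
LIMIT 1

Result: English with sum(gpa) = 9.95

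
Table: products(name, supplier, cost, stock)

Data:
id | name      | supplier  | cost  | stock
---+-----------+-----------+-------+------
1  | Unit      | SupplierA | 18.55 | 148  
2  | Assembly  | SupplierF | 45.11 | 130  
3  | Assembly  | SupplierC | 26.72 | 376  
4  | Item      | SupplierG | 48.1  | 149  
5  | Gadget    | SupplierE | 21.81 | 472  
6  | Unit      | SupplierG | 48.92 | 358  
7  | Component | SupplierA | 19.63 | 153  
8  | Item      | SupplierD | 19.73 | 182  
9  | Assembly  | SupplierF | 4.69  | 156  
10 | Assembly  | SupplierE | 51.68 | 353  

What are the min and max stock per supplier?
SELECT supplier, MIN(stock), MAX(stock)
FROM products
GROUP BY supplier

Result:
  SupplierA: min=148, max=153
  SupplierC: min=376, max=376
  SupplierD: min=182, max=182
  SupplierE: min=353, max=472
  SupplierF: min=130, max=156
  SupplierG: min=149, max=358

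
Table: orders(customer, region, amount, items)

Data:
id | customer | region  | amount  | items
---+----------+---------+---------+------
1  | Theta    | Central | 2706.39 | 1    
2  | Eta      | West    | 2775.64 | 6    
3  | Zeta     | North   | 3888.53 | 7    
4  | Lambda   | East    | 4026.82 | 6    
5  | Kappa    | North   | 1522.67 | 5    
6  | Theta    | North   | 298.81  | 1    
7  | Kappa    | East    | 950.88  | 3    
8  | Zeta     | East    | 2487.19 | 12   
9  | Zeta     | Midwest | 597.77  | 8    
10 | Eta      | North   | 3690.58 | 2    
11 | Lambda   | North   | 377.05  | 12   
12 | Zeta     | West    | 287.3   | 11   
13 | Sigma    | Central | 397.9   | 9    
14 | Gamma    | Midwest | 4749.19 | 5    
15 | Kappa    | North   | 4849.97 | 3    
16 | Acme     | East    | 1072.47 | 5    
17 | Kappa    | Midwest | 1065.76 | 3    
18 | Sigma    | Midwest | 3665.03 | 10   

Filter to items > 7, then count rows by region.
SELECT region, COUNT(*)
FROM orders
WHERE items > 7
GROUP BY region

Note: WHERE filters rows before grouping.

Result:
  Central: 1
  East: 1
  Midwest: 2
  North: 1
  West: 1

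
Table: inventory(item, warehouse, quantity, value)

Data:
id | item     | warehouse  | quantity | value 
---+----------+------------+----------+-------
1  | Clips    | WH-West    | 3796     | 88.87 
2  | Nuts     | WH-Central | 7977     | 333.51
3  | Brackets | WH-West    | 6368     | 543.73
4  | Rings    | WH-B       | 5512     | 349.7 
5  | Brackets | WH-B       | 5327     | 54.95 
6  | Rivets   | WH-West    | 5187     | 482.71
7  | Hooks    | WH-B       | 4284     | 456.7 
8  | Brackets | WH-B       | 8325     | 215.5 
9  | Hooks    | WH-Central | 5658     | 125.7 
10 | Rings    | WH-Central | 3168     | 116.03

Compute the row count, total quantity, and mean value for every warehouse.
SELECT warehouse,
       COUNT(*) as cnt,
       SUM(quantity) as total_quantity,
       AVG(value) as avg_value
FROM inventory
GROUP BY warehouse

Result:
  WH-B: 4 records, 23448 total quantity, 269.21 avg value
  WH-Central: 3 records, 16803 total quantity, 191.75 avg value
  WH-West: 3 records, 15351 total quantity, 371.77 avg value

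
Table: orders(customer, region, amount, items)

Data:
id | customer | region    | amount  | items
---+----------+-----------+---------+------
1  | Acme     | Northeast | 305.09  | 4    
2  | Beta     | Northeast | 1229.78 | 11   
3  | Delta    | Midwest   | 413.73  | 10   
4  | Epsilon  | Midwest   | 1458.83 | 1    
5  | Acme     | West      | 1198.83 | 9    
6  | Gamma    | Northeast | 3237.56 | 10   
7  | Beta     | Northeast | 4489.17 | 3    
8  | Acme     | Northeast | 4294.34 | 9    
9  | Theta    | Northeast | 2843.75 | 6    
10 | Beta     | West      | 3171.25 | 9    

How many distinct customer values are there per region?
SELECT region, COUNT(DISTINCT customer)
FROM orders
GROUP BY region

Result:
  Midwest: 2 distinct
  Northeast: 4 distinct
  West: 2 distinct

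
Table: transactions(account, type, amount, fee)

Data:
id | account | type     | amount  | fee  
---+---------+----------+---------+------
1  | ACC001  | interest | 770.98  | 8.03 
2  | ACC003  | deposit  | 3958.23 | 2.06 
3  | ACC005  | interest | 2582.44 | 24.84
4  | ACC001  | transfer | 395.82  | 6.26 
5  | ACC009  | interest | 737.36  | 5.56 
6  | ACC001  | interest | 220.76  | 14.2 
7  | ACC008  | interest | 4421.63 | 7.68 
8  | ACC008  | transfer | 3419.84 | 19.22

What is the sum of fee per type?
SELECT type, SUM(fee) as result
FROM transactions
GROUP BY type

Result:
  deposit: 2.06
  interest: 60.31
  transfer: 25.48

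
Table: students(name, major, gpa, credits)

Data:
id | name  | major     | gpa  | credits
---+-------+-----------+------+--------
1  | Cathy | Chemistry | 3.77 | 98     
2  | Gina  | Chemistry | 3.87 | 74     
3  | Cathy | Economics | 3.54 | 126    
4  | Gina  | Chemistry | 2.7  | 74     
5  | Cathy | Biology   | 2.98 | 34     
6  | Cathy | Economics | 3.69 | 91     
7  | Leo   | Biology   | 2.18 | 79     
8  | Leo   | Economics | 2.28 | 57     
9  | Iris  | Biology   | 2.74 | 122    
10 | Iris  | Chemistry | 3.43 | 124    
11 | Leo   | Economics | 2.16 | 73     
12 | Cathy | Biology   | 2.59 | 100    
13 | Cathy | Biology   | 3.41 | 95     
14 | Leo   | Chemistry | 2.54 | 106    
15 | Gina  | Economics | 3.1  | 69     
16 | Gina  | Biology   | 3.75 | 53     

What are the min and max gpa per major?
SELECT major, MIN(gpa), MAX(gpa)
FROM students
GROUP BY major

Result:
  Biology: min=2.18, max=3.75
  Chemistry: min=2.54, max=3.87
  Economics: min=2.16, max=3.69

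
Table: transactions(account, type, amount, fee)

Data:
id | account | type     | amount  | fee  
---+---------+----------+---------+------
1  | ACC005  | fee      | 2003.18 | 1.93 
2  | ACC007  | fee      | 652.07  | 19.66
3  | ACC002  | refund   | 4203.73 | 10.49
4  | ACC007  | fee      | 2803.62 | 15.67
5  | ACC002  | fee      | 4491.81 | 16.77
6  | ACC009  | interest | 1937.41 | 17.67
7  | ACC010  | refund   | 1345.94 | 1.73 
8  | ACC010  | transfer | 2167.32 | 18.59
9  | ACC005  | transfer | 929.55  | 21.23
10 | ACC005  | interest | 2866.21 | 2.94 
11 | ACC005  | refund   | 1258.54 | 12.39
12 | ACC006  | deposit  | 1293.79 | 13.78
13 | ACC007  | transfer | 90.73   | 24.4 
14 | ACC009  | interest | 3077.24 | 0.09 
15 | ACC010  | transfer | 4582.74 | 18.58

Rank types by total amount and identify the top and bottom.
SELECT type, SUM(amount)
FROM transactions
GROUP BY type
ORDER BY SUM(amount)

All groups:
  deposit: 1293.79
  refund: 6808.21
  transfer: 7770.34
  interest: 7880.86
  fee: 9950.68

Highest: fee (9950.68)
Lowest: deposit (1293.79)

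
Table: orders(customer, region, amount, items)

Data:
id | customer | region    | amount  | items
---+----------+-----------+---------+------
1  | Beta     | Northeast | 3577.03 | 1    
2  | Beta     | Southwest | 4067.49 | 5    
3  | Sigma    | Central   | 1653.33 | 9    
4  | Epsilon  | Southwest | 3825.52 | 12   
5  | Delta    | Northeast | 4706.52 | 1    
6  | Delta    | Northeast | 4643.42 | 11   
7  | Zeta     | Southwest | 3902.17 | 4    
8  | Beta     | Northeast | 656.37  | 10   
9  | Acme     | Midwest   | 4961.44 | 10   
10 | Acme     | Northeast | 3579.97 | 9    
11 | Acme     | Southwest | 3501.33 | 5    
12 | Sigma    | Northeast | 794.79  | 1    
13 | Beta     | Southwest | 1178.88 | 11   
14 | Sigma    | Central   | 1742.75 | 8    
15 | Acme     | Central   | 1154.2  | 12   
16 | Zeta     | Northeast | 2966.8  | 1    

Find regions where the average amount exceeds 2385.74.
SELECT region, AVG(amount)
FROM orders
GROUP BY region
HAVING AVG(amount) > 2385.74

Result:
  Midwest: avg=4961.44
  Northeast: avg=2989.27
  Southwest: avg=3295.08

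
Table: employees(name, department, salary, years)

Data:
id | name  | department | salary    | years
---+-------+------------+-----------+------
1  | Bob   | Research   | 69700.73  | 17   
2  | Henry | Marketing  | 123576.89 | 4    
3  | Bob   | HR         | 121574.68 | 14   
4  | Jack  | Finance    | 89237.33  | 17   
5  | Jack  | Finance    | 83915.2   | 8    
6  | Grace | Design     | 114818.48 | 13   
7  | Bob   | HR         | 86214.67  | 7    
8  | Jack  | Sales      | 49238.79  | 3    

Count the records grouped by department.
SELECT department, COUNT(*) as count
FROM employees
GROUP BY department

Result:
  Design: 1
  Finance: 2
  HR: 2
  Marketing: 1
  Research: 1
  Sales: 1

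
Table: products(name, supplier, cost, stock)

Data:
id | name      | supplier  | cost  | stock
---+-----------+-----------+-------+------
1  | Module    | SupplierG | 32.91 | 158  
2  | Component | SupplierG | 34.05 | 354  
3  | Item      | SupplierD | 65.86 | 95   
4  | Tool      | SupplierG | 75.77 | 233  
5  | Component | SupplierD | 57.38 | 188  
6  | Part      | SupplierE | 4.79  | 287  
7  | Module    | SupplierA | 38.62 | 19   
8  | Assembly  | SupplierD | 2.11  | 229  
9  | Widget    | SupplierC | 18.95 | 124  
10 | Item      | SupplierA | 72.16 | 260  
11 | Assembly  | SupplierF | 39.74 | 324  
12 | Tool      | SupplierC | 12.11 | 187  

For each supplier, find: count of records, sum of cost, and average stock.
SELECT supplier,
       COUNT(*) as cnt,
       SUM(cost) as total_cost,
       AVG(stock) as avg_stock
FROM products
GROUP BY supplier

Result:
  SupplierA: 2 records, 110.78 total cost, 139.50 avg stock
  SupplierC: 2 records, 31.06 total cost, 155.50 avg stock
  SupplierD: 3 records, 125.35 total cost, 170.67 avg stock
  SupplierE: 1 records, 4.79 total cost, 287.00 avg stock
  SupplierF: 1 records, 39.74 total cost, 324.00 avg stock
  SupplierG: 3 records, 142.73 total cost, 248.33 avg stock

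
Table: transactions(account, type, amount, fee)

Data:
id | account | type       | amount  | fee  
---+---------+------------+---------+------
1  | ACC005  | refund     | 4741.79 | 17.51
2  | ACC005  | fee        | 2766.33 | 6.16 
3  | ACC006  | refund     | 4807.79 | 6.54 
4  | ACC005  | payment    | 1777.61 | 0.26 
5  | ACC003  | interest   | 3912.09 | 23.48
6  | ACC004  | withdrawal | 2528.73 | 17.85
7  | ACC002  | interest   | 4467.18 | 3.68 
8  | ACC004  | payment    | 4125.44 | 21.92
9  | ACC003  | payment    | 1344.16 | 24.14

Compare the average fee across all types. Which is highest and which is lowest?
SELECT type, AVG(fee)
FROM transactions
GROUP BY type
ORDER BY AVG(fee)

All groups:
  fee: 6.16
  refund: 12.03
  interest: 13.58
  payment: 15.44
  withdrawal: 17.85

Highest: withdrawal (17.85)
Lowest: fee (6.16)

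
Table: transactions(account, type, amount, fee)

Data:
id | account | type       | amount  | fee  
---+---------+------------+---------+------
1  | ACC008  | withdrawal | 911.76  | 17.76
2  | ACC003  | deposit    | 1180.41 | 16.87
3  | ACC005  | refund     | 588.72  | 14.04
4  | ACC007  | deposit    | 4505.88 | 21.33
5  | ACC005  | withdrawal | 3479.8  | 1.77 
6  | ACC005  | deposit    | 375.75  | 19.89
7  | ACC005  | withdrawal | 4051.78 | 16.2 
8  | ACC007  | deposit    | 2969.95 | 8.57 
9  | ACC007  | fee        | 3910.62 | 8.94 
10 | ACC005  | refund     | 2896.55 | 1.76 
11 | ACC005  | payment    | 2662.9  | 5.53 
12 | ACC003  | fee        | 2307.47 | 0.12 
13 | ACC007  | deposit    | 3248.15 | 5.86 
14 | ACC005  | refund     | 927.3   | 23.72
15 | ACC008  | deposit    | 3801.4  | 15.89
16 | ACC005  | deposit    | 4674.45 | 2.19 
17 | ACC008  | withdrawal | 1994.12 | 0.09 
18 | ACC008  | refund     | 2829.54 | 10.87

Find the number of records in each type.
SELECT type, COUNT(*) as count
FROM transactions
GROUP BY type

Result:
  deposit: 7
  fee: 2
  payment: 1
  refund: 4
  withdrawal: 4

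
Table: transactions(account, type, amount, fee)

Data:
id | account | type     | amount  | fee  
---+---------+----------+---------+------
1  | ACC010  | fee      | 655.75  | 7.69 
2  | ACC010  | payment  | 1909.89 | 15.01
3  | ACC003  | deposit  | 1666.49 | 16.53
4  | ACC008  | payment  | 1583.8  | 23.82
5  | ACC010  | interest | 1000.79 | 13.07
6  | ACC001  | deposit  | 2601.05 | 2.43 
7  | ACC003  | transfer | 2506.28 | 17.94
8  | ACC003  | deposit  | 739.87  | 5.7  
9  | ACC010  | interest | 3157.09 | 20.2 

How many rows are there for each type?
SELECT type, COUNT(*) as count
FROM transactions
GROUP BY type

Result:
  deposit: 3
  fee: 1
  interest: 2
  payment: 2
  transfer: 1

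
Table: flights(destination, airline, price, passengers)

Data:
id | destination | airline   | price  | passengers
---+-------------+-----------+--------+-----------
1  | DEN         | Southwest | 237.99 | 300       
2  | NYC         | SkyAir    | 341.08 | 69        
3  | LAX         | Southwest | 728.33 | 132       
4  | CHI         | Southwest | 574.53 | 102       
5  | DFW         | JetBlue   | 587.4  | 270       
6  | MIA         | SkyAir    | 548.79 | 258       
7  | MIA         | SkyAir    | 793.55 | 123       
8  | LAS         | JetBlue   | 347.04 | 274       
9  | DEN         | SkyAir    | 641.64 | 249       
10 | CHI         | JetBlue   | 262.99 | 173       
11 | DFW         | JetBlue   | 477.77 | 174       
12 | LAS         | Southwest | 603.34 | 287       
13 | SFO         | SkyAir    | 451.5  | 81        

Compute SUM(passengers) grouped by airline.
SELECT airline, SUM(passengers) as result
FROM flights
GROUP BY airline

Result:
  JetBlue: 891
  SkyAir: 780
  Southwest: 821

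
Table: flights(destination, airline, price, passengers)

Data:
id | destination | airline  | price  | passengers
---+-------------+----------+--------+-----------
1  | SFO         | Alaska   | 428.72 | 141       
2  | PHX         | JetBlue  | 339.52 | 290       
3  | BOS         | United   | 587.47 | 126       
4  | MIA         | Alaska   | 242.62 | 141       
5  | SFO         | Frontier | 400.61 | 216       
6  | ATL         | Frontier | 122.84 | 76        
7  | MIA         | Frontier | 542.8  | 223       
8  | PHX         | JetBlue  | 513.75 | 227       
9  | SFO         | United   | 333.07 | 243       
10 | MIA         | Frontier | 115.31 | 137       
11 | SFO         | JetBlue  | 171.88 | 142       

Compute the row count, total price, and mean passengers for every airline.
SELECT airline,
       COUNT(*) as cnt,
       SUM(price) as total_price,
       AVG(passengers) as avg_passengers
FROM flights
GROUP BY airline

Result:
  Alaska: 2 records, 671.34 total price, 141.00 avg passengers
  Frontier: 4 records, 1181.56 total price, 163.00 avg passengers
  JetBlue: 3 records, 1025.15 total price, 219.67 avg passengers
  United: 2 records, 920.54 total price, 184.50 avg passengers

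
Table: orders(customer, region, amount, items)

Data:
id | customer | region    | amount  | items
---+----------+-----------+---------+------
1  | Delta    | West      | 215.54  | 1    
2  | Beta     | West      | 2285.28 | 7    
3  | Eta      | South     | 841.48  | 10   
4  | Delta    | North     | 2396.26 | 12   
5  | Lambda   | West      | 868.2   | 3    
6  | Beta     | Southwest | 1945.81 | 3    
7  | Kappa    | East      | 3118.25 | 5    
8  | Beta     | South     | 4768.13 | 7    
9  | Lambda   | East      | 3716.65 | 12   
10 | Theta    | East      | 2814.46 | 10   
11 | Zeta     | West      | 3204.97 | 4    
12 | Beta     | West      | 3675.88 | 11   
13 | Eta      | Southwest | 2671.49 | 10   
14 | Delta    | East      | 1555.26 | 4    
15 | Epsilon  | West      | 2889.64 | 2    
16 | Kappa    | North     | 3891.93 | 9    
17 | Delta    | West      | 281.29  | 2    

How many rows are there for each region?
SELECT region, COUNT(*) as count
FROM orders
GROUP BY region

Result:
  East: 4
  North: 2
  South: 2
  Southwest: 2
  West: 7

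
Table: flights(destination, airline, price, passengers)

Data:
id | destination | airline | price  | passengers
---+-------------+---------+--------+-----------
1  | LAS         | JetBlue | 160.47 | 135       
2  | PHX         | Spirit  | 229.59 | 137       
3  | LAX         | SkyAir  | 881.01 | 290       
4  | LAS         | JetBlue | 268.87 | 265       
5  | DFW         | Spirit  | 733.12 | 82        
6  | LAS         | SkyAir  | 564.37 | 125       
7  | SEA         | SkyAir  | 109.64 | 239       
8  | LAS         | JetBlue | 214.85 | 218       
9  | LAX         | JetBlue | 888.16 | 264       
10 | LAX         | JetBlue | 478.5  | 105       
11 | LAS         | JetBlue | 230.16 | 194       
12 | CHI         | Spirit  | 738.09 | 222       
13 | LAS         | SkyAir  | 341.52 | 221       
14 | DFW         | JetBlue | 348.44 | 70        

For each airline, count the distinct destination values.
SELECT airline, COUNT(DISTINCT destination)
FROM flights
GROUP BY airline

Result:
  JetBlue: 3 distinct
  SkyAir: 3 distinct
  Spirit: 3 distinct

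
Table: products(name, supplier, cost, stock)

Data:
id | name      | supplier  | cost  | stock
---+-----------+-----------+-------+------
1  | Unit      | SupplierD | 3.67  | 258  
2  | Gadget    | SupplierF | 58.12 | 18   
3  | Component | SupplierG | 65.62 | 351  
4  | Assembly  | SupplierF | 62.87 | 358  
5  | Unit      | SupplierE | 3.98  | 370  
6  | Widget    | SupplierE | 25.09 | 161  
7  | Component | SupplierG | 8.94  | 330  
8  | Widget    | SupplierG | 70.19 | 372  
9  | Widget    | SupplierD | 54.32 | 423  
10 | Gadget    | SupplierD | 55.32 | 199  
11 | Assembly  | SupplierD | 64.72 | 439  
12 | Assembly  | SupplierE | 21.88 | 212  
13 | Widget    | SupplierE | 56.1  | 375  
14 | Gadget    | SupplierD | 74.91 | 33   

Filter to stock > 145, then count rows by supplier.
SELECT supplier, COUNT(*)
FROM products
WHERE stock > 145
GROUP BY supplier

Note: WHERE filters rows before grouping.

Result:
  SupplierD: 4
  SupplierE: 4
  SupplierF: 1
  SupplierG: 3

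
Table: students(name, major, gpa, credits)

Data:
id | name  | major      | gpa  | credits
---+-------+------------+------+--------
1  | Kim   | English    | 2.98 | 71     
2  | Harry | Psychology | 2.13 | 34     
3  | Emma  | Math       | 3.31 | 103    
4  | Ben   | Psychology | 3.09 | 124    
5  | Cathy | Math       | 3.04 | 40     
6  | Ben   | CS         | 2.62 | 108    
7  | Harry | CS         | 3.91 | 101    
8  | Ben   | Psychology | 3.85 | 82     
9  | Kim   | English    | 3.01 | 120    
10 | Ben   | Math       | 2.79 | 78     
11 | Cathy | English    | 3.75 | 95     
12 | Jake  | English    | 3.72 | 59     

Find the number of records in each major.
SELECT major, COUNT(*) as count
FROM students
GROUP BY major

Result:
  CS: 2
  English: 4
  Math: 3
  Psychology: 3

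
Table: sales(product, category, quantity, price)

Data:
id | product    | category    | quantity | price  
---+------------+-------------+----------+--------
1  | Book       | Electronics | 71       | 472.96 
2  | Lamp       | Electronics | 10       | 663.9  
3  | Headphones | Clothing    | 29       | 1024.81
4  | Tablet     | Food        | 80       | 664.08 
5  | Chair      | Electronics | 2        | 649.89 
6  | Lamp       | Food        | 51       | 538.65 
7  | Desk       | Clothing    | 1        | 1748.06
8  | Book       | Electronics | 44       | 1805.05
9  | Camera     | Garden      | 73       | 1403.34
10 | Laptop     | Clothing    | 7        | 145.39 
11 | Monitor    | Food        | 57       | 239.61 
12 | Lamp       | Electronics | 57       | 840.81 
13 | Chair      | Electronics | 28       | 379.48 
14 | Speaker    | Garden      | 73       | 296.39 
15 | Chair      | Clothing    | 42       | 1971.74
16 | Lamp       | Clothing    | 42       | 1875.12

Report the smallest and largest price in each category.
SELECT category, MIN(price), MAX(price)
FROM sales
GROUP BY category

Result:
  Clothing: min=145.39, max=1971.74
  Electronics: min=379.48, max=1805.05
  Food: min=239.61, max=664.08
  Garden: min=296.39, max=1403.34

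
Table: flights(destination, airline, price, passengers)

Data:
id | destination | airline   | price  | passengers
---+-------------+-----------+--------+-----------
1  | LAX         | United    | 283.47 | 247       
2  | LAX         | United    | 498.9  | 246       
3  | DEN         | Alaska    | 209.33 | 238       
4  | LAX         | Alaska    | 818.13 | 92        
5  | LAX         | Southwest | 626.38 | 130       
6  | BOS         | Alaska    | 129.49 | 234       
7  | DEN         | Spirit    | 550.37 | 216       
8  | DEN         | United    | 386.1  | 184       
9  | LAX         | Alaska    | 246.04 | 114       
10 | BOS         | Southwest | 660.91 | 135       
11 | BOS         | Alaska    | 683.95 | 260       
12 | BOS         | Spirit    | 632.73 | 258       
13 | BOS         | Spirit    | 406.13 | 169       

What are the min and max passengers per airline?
SELECT airline, MIN(passengers), MAX(passengers)
FROM flights
GROUP BY airline

Result:
  Alaska: min=92, max=260
  Southwest: min=130, max=135
  Spirit: min=169, max=258
  United: min=184, max=247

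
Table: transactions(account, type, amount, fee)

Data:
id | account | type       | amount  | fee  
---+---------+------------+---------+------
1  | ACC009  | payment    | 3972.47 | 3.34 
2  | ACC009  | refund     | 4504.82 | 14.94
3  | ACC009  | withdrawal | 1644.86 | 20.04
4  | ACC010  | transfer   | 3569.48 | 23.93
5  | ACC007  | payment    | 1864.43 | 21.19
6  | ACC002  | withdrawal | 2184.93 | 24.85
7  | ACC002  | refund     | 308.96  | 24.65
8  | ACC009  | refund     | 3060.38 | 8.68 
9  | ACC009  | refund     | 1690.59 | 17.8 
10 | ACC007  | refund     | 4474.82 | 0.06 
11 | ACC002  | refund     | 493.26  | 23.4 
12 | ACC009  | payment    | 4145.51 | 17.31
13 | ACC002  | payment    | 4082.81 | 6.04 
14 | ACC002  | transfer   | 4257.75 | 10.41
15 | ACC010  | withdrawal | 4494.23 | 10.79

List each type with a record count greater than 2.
SELECT type, COUNT(*) as cnt
FROM transactions
GROUP BY type
HAVING COUNT(*) > 2

Result:
  payment: 4
  refund: 6
  withdrawal: 3

Note: HAVING filters groups after aggregation, WHERE filters rows before.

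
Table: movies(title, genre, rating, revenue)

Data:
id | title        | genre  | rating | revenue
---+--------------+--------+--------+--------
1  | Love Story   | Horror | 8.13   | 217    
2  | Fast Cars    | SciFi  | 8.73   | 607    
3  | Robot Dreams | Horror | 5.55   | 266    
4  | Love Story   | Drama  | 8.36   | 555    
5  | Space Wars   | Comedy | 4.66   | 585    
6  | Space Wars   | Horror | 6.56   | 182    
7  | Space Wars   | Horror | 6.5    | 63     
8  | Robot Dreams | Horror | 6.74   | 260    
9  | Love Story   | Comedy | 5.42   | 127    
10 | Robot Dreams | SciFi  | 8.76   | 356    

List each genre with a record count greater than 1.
SELECT genre, COUNT(*) as cnt
FROM movies
GROUP BY genre
HAVING COUNT(*) > 1

Result:
  Comedy: 2
  Horror: 5
  SciFi: 2

Note: HAVING filters groups after aggregation, WHERE filters rows before.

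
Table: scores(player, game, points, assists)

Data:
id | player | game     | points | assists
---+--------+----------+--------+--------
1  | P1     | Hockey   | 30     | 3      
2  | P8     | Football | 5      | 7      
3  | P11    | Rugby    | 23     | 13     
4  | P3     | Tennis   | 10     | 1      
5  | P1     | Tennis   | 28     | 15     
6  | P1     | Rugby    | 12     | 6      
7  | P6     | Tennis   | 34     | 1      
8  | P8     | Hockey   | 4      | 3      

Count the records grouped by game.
SELECT game, COUNT(*) as count
FROM scores
GROUP BY game

Result:
  Football: 1
  Hockey: 2
  Rugby: 2
  Tennis: 3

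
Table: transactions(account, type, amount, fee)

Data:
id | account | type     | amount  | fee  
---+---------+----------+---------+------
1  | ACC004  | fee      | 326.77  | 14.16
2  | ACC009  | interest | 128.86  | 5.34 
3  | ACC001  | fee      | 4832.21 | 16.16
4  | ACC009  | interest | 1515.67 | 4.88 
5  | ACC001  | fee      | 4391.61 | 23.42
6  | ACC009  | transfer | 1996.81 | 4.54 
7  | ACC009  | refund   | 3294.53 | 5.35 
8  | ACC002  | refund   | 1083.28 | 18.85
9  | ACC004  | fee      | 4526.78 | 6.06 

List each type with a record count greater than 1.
SELECT type, COUNT(*) as cnt
FROM transactions
GROUP BY type
HAVING COUNT(*) > 1

Result:
  fee: 4
  interest: 2
  refund: 2

Note: HAVING filters groups after aggregation, WHERE filters rows before.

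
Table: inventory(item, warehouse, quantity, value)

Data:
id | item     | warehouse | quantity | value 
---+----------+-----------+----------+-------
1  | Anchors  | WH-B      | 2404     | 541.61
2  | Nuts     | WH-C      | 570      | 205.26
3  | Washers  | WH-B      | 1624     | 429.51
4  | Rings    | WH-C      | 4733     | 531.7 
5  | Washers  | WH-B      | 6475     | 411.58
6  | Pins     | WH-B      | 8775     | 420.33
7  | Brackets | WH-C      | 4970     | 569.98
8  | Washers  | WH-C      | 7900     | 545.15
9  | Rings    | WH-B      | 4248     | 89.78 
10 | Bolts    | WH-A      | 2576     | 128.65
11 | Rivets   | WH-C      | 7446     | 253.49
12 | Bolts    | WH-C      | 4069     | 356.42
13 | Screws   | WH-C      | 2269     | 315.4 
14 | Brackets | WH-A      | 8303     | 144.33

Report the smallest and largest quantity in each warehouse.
SELECT warehouse, MIN(quantity), MAX(quantity)
FROM inventory
GROUP BY warehouse

Result:
  WH-A: min=2576, max=8303
  WH-B: min=1624, max=8775
  WH-C: min=570, max=7900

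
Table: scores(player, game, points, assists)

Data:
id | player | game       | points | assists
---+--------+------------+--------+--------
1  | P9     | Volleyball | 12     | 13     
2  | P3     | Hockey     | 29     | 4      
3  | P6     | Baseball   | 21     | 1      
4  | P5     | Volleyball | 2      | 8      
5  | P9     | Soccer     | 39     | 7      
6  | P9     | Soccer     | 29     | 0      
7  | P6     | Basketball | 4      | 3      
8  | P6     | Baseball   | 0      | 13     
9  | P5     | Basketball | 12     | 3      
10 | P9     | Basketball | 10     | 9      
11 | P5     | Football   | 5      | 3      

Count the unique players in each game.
SELECT game, COUNT(DISTINCT player)
FROM scores
GROUP BY game

Result:
  Baseball: 1 distinct
  Basketball: 3 distinct
  Football: 1 distinct
  Hockey: 1 distinct
  Soccer: 1 distinct
  Volleyball: 2 distinct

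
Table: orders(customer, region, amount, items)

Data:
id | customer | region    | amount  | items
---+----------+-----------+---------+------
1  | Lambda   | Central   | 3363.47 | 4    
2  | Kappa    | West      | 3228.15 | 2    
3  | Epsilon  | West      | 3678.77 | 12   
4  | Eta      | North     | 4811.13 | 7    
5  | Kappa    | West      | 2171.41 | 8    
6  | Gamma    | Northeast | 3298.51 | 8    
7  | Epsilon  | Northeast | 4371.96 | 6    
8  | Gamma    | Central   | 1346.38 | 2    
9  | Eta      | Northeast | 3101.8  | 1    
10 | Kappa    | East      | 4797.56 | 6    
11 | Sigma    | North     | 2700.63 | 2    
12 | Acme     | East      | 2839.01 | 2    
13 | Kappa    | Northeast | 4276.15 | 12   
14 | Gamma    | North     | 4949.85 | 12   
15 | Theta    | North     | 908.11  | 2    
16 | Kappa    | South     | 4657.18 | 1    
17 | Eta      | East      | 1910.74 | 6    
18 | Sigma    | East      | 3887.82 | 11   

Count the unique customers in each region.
SELECT region, COUNT(DISTINCT customer)
FROM orders
GROUP BY region

Result:
  Central: 2 distinct
  East: 4 distinct
  North: 4 distinct
  Northeast: 4 distinct
  South: 1 distinct
  West: 2 distinct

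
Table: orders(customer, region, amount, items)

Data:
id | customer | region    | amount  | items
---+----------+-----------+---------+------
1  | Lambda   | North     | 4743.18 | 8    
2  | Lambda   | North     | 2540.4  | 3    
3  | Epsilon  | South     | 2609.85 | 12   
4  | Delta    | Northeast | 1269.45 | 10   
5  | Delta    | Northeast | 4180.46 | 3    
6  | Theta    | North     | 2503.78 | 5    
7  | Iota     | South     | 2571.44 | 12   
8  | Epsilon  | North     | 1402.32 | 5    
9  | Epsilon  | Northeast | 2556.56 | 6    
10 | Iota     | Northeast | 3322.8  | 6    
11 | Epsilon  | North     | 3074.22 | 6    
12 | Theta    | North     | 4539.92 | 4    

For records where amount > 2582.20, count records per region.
SELECT region, COUNT(*)
FROM orders
WHERE amount > 2582.20
GROUP BY region

Note: WHERE filters rows before grouping.

Result:
  North: 3
  Northeast: 2
  South: 1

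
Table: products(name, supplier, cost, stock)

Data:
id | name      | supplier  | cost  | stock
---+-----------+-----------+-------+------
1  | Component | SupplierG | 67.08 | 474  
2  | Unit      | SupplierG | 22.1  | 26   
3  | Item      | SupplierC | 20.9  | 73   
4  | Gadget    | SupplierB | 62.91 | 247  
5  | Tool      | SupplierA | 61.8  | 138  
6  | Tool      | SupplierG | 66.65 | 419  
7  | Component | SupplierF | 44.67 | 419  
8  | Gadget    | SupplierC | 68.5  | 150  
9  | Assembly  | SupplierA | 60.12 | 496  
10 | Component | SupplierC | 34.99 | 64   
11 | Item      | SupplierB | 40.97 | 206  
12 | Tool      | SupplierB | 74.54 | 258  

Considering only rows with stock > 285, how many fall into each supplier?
SELECT supplier, COUNT(*)
FROM products
WHERE stock > 285
GROUP BY supplier

Note: WHERE filters rows before grouping.

Result:
  SupplierA: 1
  SupplierF: 1
  SupplierG: 2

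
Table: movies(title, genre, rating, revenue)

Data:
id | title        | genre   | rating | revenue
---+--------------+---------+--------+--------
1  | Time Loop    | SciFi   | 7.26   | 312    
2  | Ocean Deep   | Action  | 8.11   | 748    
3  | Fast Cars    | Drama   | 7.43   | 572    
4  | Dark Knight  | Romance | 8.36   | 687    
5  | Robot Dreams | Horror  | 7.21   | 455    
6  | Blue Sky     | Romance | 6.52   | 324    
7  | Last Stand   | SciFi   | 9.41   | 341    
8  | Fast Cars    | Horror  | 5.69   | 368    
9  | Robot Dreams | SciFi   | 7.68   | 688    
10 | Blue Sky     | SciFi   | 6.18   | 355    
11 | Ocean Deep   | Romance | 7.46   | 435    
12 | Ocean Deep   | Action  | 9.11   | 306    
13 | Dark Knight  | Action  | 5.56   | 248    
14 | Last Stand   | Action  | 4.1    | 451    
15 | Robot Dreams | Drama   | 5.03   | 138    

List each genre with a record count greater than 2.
SELECT genre, COUNT(*) as cnt
FROM movies
GROUP BY genre
HAVING COUNT(*) > 2

Result:
  Action: 4
  Romance: 3
  SciFi: 4

Note: HAVING filters groups after aggregation, WHERE filters rows before.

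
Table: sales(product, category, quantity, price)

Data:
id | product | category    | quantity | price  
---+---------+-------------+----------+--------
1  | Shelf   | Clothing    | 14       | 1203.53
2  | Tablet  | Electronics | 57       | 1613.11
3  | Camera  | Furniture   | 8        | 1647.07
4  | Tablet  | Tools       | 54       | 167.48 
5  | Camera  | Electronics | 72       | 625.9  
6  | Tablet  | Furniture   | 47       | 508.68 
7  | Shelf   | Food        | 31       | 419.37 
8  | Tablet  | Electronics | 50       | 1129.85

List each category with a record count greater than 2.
SELECT category, COUNT(*) as cnt
FROM sales
GROUP BY category
HAVING COUNT(*) > 2

Result:
  Electronics: 3

Note: HAVING filters groups after aggregation, WHERE filters rows before.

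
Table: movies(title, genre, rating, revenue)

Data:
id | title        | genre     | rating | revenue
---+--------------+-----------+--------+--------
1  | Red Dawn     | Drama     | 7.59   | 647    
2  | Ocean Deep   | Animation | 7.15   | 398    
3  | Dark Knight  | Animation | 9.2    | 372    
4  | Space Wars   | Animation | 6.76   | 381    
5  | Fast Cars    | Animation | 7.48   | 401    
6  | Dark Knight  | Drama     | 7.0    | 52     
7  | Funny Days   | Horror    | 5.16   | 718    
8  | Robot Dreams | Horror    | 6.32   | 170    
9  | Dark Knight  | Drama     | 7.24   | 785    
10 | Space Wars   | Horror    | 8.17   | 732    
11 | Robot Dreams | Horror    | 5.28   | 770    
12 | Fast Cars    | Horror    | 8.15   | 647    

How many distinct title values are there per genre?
SELECT genre, COUNT(DISTINCT title)
FROM movies
GROUP BY genre

Result:
  Animation: 4 distinct
  Drama: 2 distinct
  Horror: 4 distinct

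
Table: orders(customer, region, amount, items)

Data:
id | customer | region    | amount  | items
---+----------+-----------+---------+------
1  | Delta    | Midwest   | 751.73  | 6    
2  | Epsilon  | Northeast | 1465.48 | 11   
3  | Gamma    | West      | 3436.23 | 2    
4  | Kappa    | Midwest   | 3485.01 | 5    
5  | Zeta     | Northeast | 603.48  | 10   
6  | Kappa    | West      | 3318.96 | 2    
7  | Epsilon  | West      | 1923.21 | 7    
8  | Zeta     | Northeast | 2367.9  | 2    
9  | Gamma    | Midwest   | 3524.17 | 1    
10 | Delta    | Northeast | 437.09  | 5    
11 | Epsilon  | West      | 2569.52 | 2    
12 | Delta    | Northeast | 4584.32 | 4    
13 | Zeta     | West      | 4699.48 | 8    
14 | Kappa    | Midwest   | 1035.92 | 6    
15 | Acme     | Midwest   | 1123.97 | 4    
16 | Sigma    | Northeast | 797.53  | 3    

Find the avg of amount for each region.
SELECT region, AVG(amount) as result
FROM orders
GROUP BY region

Result:
  Midwest: 1984.16
  Northeast: 1709.30
  West: 3189.48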